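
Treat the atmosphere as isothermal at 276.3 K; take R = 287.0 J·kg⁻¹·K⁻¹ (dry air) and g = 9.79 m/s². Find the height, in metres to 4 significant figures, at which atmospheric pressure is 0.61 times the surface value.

Scale height: H = RT/g = 287.0 × 276.3 / 9.79 = 8099.9 m.
Set P/P₀ = exp(−z/H) = 0.61, so z = −H ln(0.61).
−ln(0.61) = 0.49430; z = 8099.9 × 0.49430 = 4003.8 m.

z ≈ 4004 m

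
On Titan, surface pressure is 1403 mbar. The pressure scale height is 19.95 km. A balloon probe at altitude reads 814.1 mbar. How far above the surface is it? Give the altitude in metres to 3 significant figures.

Invert the barometric formula: z = H ln(P₀/P).
P₀/P = 1403/814.1 = 1.7234; ln(1.7234) = 0.54430.
z = 19950 × 0.54430 = 10859 m.

z ≈ 10900 m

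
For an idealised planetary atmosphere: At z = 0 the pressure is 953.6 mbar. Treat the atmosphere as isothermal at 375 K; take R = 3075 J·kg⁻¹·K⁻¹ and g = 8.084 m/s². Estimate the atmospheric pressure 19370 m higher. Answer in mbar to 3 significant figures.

P ≈ 833 mbar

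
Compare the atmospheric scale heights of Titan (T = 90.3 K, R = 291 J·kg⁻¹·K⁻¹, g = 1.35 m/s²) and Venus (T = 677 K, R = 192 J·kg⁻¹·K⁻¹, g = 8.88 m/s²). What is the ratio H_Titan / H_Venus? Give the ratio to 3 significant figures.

H_Titan/H_Venus ≈ 1.33

H = RT/g for each body.
H_Titan = 291 × 90.3 / 1.35 = 19465 m.
H_Venus = 192 × 677 / 8.88 = 14638 m.
H_Titan/H_Venus = 19465/14638 = 1.3298.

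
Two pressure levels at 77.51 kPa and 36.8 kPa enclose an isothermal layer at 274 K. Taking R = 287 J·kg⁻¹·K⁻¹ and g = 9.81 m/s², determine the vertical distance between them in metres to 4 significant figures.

Δz ≈ 5971 m

Hypsometric equation: Δz = (R T̄/g) ln(P₁/P₂).
R T̄/g = 287 × 274 / 9.81 = 8016.1 m.
ln(77.51/36.8) = ln(2.1063) = 0.74493.
Δz = 8016.1 × 0.74493 = 5971.4 m.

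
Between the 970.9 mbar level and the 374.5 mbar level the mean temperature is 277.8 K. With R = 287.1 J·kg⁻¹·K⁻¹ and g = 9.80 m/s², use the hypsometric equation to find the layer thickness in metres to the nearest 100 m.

Hypsometric equation: Δz = (R T̄/g) ln(P₁/P₂).
R T̄/g = 287.1 × 277.8 / 9.80 = 8138.4 m.
ln(970.9/374.5) = ln(2.5925) = 0.95262.
Δz = 8138.4 × 0.95262 = 7752.8 m.

Δz ≈ 7800 m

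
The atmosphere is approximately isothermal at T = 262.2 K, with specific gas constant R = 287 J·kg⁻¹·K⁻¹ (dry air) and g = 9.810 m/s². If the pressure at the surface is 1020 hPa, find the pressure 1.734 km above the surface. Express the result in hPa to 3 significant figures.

Scale height: H = RT/g = 287 × 262.2 / 9.810 = 7670.9 m.
Barometric formula: P = P₀ exp(−z/H).
z/H = 1734.0/7670.9 = 0.22605; exp(−0.22605) = 0.79768.
P = 1020 × 0.79768 = 813.63 hPa.

P ≈ 814 hPa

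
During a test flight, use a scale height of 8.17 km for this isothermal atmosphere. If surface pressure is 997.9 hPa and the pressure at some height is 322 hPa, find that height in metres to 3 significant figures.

Invert the barometric formula: z = H ln(P₀/P).
P₀/P = 997.9/322 = 3.0991; ln(3.0991) = 1.1311.
z = 8170.0 × 1.1311 = 9241.1 m.

z ≈ 9240 m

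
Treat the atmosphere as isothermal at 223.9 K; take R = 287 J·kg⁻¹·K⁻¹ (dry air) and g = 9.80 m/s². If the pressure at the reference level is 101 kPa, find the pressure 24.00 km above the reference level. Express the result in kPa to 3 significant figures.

Scale height: H = RT/g = 287 × 223.9 / 9.80 = 6557.1 m.
Barometric formula: P = P₀ exp(−z/H).
z/H = 24000/6557.1 = 3.6602; exp(−3.6602) = 0.025727.
P = 101 × 0.025727 = 2.5984 kPa.

P ≈ 2.60 kPa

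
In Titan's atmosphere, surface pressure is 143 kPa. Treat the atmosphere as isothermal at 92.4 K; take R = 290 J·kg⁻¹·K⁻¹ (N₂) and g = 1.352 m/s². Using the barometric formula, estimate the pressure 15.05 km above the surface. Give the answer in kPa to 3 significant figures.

P ≈ 66.9 kPa

Scale height: H = RT/g = 290 × 92.4 / 1.352 = 19820 m.
Barometric formula: P = P₀ exp(−z/H).
z/H = 15050/19820 = 0.75933; exp(−0.75933) = 0.46798.
P = 143 × 0.46798 = 66.921 kPa.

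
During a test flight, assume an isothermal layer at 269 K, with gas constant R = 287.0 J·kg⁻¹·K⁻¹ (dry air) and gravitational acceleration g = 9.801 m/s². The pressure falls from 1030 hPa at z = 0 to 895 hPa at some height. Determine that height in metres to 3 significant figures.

z ≈ 1110 m

Scale height: H = RT/g = 287.0 × 269 / 9.801 = 7877.1 m.
Invert the barometric formula: z = H ln(P₀/P).
P₀/P = 1030/895 = 1.1508; ln(1.1508) = 0.14046.
z = 7877.1 × 0.14046 = 1106.4 m.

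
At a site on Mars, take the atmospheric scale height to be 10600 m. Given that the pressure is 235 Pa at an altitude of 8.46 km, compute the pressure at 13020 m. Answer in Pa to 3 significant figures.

Between two levels, P₂ = P₁ exp(−Δz/H) with Δz = z₂ − z₁.
Δz = 13020 − 8460.0 = 4560.0 m; Δz/H = 4560.0/10600 = 0.43019.
P₂ = 235 × exp(−0.43019) = 235 × 0.65039 = 152.84 Pa.

P ≈ 153 Pa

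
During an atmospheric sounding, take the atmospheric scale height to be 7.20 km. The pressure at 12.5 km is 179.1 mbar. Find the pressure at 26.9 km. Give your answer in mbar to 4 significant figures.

P ≈ 24.24 mbar

Between two levels, P₂ = P₁ exp(−Δz/H) with Δz = z₂ − z₁.
Δz = 26900 − 12500 = 14400 m; Δz/H = 14400/7200.0 = 2.0000.
P₂ = 179.1 × exp(−2.0000) = 179.1 × 0.13534 = 24.239 mbar.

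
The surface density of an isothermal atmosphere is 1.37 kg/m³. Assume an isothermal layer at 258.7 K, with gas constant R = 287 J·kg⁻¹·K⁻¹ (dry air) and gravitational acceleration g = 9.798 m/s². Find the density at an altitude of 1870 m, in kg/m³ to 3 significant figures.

Scale height: H = RT/g = 287 × 258.7 / 9.798 = 7577.8 m.
In an isothermal atmosphere, density decays like pressure: ρ = ρ₀ exp(−z/H).
z/H = 1870.0/7577.8 = 0.24677; exp(−0.24677) = 0.78132.
ρ = 1.37 × 0.78132 = 1.0704 kg/m³.

ρ ≈ 1.07 kg/m³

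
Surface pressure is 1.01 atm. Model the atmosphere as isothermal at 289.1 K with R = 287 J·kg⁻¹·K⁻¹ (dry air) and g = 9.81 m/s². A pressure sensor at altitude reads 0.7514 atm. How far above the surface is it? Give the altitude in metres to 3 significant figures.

z ≈ 2500 m

Scale height: H = RT/g = 287 × 289.1 / 9.81 = 8457.9 m.
Invert the barometric formula: z = H ln(P₀/P).
P₀/P = 1.01/0.7514 = 1.3442; ln(1.3442) = 0.29580.
z = 8457.9 × 0.29580 = 2501.8 m.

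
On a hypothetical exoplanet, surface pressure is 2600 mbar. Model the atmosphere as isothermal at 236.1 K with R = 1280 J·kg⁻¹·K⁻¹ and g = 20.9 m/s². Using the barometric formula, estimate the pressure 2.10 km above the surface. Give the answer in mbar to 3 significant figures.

Scale height: H = RT/g = 1280 × 236.1 / 20.9 = 14460 m.
Barometric formula: P = P₀ exp(−z/H).
z/H = 2100.0/14460 = 0.14523; exp(−0.14523) = 0.86482.
P = 2600 × 0.86482 = 2248.5 mbar.

P ≈ 2250 mbar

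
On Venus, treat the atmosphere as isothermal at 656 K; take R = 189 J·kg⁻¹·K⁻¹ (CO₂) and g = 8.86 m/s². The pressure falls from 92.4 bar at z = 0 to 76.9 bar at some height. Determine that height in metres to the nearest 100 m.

Scale height: H = RT/g = 189 × 656 / 8.86 = 13994 m.
Invert the barometric formula: z = H ln(P₀/P).
P₀/P = 92.4/76.9 = 1.2016; ln(1.2016) = 0.18365.
z = 13994 × 0.18365 = 2570.0 m.

z ≈ 2600 m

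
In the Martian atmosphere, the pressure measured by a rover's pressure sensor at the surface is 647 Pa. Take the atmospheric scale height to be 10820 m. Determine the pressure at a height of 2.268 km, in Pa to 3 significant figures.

Barometric formula: P = P₀ exp(−z/H).
z/H = 2268.0/10820 = 0.20961; exp(−0.20961) = 0.81090.
P = 647 × 0.81090 = 524.65 Pa.

P ≈ 525 Pa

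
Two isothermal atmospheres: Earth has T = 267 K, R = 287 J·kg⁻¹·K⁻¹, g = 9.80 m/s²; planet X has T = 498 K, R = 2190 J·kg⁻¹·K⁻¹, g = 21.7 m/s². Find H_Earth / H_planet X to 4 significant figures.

H = RT/g for each body.
H_Earth = 287 × 267 / 9.80 = 7819.3 m.
H_planet X = 2190 × 498 / 21.7 = 50259 m.
H_Earth/H_planet X = 7819.3/50259 = 0.15558.

H_Earth/H_planet X ≈ 0.1556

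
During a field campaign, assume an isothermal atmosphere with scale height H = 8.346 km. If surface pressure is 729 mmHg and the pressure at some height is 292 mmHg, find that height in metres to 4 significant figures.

Invert the barometric formula: z = H ln(P₀/P).
P₀/P = 729/292 = 2.4966; ln(2.4966) = 0.91493.
z = 8346.0 × 0.91493 = 7636.0 m.

z ≈ 7636 m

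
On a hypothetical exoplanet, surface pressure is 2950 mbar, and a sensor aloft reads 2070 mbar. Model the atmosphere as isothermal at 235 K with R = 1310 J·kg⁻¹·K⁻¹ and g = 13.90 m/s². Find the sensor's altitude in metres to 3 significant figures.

Scale height: H = RT/g = 1310 × 235 / 13.90 = 22147 m.
Invert the barometric formula: z = H ln(P₀/P).
P₀/P = 2950/2070 = 1.4251; ln(1.4251) = 0.35424.
z = 22147 × 0.35424 = 7845.4 m.

z ≈ 7850 m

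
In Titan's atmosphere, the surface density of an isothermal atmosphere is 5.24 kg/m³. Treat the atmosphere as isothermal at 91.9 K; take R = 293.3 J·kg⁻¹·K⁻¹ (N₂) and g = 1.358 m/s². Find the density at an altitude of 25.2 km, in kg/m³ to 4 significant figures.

Scale height: H = RT/g = 293.3 × 91.9 / 1.358 = 19849 m.
In an isothermal atmosphere, density decays like pressure: ρ = ρ₀ exp(−z/H).
z/H = 25200/19849 = 1.2696; exp(−1.2696) = 0.28094.
ρ = 5.24 × 0.28094 = 1.4721 kg/m³.

ρ ≈ 1.472 kg/m³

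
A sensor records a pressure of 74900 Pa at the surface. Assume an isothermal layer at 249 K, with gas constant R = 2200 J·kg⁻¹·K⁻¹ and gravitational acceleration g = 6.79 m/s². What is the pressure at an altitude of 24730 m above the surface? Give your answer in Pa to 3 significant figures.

Scale height: H = RT/g = 2200 × 249 / 6.79 = 80677 m.
Barometric formula: P = P₀ exp(−z/H).
z/H = 24730/80677 = 0.30653; exp(−0.30653) = 0.73600.
P = 74900 × 0.73600 = 55126 Pa.

P ≈ 55100 Pa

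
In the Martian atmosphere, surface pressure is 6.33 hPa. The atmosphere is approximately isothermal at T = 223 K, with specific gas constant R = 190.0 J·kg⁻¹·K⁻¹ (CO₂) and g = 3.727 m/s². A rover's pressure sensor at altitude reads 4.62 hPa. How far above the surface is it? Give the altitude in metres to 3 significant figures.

z ≈ 3580 m

Scale height: H = RT/g = 190.0 × 223 / 3.727 = 11368 m.
Invert the barometric formula: z = H ln(P₀/P).
P₀/P = 6.33/4.62 = 1.3701; ln(1.3701) = 0.31488.
z = 11368 × 0.31488 = 3579.6 m.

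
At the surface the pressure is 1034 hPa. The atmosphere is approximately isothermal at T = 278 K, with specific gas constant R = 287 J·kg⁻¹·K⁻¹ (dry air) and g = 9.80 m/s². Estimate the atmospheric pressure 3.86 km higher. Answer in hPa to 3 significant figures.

Scale height: H = RT/g = 287 × 278 / 9.80 = 8141.4 m.
Barometric formula: P = P₀ exp(−z/H).
z/H = 3860.0/8141.4 = 0.47412; exp(−0.47412) = 0.62243.
P = 1034 × 0.62243 = 643.59 hPa.

P ≈ 644 hPa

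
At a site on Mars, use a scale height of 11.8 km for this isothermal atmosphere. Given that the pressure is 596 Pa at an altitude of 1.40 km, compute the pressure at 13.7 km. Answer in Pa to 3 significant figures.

Between two levels, P₂ = P₁ exp(−Δz/H) with Δz = z₂ − z₁.
Δz = 13700 − 1400.0 = 12300 m; Δz/H = 12300/11800 = 1.0424.
P₂ = 596 × exp(−1.0424) = 596 × 0.35261 = 210.16 Pa.

P ≈ 210 Pa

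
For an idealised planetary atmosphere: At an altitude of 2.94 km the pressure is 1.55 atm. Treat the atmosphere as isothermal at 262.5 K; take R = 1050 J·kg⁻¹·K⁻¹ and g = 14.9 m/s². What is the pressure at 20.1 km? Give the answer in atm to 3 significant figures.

Scale height: H = RT/g = 1050 × 262.5 / 14.9 = 18498 m.
Between two levels, P₂ = P₁ exp(−Δz/H) with Δz = z₂ − z₁.
Δz = 20100 − 2940.0 = 17160 m; Δz/H = 17160/18498 = 0.92767.
P₂ = 1.55 × exp(−0.92767) = 1.55 × 0.39547 = 0.61298 atm.

P ≈ 0.613 atm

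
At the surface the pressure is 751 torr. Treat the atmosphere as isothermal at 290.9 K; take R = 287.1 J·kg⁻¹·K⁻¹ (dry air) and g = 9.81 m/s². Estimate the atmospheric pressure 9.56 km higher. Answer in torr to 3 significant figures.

Scale height: H = RT/g = 287.1 × 290.9 / 9.81 = 8513.5 m.
Barometric formula: P = P₀ exp(−z/H).
z/H = 9560.0/8513.5 = 1.1229; exp(−1.1229) = 0.32533.
P = 751 × 0.32533 = 244.32 torr.

P ≈ 244 torr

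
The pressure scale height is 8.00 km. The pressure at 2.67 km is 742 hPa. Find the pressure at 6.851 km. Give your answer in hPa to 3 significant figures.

Between two levels, P₂ = P₁ exp(−Δz/H) with Δz = z₂ − z₁.
Δz = 6851.0 − 2670.0 = 4181.0 m; Δz/H = 4181.0/8000.0 = 0.52263.
P₂ = 742 × exp(−0.52263) = 742 × 0.59296 = 439.98 hPa.

P ≈ 440 hPa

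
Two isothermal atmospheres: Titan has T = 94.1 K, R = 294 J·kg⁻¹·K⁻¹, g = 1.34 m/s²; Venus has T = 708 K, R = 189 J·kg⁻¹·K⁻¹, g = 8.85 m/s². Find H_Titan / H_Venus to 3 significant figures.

H_Titan/H_Venus ≈ 1.37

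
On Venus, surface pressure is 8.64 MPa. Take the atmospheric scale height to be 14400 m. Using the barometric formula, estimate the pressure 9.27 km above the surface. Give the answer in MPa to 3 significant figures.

Barometric formula: P = P₀ exp(−z/H).
z/H = 9270.0/14400 = 0.64375; exp(−0.64375) = 0.52532.
P = 8.64 × 0.52532 = 4.5388 MPa.

P ≈ 4.54 MPa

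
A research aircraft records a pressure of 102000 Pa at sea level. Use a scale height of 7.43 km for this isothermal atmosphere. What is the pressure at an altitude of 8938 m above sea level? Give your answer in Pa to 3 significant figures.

P ≈ 30600 Pa

Barometric formula: P = P₀ exp(−z/H).
z/H = 8938.0/7430.0 = 1.2030; exp(−1.2030) = 0.30029.
P = 102000 × 0.30029 = 30630 Pa.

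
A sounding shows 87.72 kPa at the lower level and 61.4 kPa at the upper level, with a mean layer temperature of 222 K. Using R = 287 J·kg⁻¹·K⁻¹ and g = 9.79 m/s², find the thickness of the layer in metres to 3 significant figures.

Hypsometric equation: Δz = (R T̄/g) ln(P₁/P₂).
R T̄/g = 287 × 222 / 9.79 = 6508.1 m.
ln(87.72/61.4) = ln(1.4287) = 0.35676.
Δz = 6508.1 × 0.35676 = 2321.8 m.

Δz ≈ 2320 m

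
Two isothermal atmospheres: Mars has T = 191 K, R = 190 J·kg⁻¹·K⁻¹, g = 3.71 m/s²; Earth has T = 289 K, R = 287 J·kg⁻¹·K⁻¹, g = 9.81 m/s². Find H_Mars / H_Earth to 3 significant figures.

H = RT/g for each body.
H_Mars = 190 × 191 / 3.71 = 9781.7 m.
H_Earth = 287 × 289 / 9.81 = 8454.9 m.
H_Mars/H_Earth = 9781.7/8454.9 = 1.1569.

H_Mars/H_Earth ≈ 1.16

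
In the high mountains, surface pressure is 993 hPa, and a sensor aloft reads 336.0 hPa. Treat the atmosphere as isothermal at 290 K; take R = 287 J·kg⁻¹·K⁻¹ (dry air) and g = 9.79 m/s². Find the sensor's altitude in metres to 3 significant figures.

Scale height: H = RT/g = 287 × 290 / 9.79 = 8501.5 m.
Invert the barometric formula: z = H ln(P₀/P).
P₀/P = 993/336.0 = 2.9554; ln(2.9554) = 1.0836.
z = 8501.5 × 1.0836 = 9212.2 m.

z ≈ 9210 m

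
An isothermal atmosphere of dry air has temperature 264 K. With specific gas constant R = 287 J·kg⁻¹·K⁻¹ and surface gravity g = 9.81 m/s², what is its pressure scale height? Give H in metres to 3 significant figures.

H ≈ 7720 m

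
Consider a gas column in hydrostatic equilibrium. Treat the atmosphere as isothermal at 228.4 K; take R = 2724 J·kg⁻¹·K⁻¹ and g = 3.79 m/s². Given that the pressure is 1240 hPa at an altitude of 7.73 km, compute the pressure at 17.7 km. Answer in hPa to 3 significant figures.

P ≈ 1170 hPa

Scale height: H = RT/g = 2724 × 228.4 / 3.79 = 164160 m.
Between two levels, P₂ = P₁ exp(−Δz/H) with Δz = z₂ − z₁.
Δz = 17700 − 7730.0 = 9970.0 m; Δz/H = 9970.0/164160 = 0.060733.
P₂ = 1240 × exp(−0.060733) = 1240 × 0.94107 = 1166.9 hPa.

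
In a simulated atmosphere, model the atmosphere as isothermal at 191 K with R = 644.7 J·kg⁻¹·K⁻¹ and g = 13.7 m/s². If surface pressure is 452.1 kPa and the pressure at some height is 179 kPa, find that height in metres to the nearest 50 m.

z ≈ 8350 m

Scale height: H = RT/g = 644.7 × 191 / 13.7 = 8988.2 m.
Invert the barometric formula: z = H ln(P₀/P).
P₀/P = 452.1/179 = 2.5257; ln(2.5257) = 0.92652.
z = 8988.2 × 0.92652 = 8327.7 m.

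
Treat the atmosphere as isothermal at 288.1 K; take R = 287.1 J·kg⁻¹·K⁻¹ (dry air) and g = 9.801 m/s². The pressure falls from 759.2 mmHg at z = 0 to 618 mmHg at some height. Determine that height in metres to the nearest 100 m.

z ≈ 1700 m

Scale height: H = RT/g = 287.1 × 288.1 / 9.801 = 8439.3 m.
Invert the barometric formula: z = H ln(P₀/P).
P₀/P = 759.2/618 = 1.2285; ln(1.2285) = 0.20579.
z = 8439.3 × 0.20579 = 1736.7 m.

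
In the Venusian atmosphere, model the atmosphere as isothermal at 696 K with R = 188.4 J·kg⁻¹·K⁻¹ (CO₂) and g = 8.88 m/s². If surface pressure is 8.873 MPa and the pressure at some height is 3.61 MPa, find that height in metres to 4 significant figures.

Scale height: H = RT/g = 188.4 × 696 / 8.88 = 14766 m.
Invert the barometric formula: z = H ln(P₀/P).
P₀/P = 8.873/3.61 = 2.4579; ln(2.4579) = 0.89931.
z = 14766 × 0.89931 = 13279 m.

z ≈ 13280 m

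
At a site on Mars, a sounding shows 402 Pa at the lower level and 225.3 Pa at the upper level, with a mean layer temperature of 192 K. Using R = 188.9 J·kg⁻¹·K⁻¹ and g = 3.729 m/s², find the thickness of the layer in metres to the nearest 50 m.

Hypsometric equation: Δz = (R T̄/g) ln(P₁/P₂).
R T̄/g = 188.9 × 192 / 3.729 = 9726.1 m.
ln(402/225.3) = ln(1.7843) = 0.57903.
Δz = 9726.1 × 0.57903 = 5631.7 m.

Δz ≈ 5650 m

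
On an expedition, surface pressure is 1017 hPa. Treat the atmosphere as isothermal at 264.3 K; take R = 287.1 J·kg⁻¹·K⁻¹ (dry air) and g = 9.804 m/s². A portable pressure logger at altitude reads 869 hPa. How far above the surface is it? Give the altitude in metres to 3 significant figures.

Scale height: H = RT/g = 287.1 × 264.3 / 9.804 = 7739.8 m.
Invert the barometric formula: z = H ln(P₀/P).
P₀/P = 1017/869 = 1.1703; ln(1.1703) = 0.15726.
z = 7739.8 × 0.15726 = 1217.2 m.

z ≈ 1220 m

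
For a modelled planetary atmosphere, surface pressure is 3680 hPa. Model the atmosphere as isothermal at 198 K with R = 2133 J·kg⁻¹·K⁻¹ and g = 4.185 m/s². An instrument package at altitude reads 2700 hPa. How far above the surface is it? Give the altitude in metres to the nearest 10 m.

z ≈ 31250 m

Scale height: H = RT/g = 2133 × 198 / 4.185 = 100920 m.
Invert the barometric formula: z = H ln(P₀/P).
P₀/P = 3680/2700 = 1.3630; ln(1.3630) = 0.30969.
z = 100920 × 0.30969 = 31254 m.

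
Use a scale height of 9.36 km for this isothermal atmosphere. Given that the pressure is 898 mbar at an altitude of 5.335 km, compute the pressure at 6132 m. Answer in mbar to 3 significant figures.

Between two levels, P₂ = P₁ exp(−Δz/H) with Δz = z₂ − z₁.
Δz = 6132.0 − 5335.0 = 797.00 m; Δz/H = 797.00/9360.0 = 0.085150.
P₂ = 898 × exp(−0.085150) = 898 × 0.91837 = 824.70 mbar.

P ≈ 825 mbar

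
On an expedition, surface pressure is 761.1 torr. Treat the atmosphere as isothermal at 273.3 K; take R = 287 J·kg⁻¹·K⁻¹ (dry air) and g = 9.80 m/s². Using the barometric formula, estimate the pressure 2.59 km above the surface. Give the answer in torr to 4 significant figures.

Scale height: H = RT/g = 287 × 273.3 / 9.80 = 8003.8 m.
Barometric formula: P = P₀ exp(−z/H).
z/H = 2590.0/8003.8 = 0.32360; exp(−0.32360) = 0.72354.
P = 761.1 × 0.72354 = 550.69 torr.

P ≈ 550.7 torr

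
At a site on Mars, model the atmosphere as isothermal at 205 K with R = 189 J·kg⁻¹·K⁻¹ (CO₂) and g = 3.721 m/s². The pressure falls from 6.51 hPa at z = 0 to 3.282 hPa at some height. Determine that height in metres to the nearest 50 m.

Scale height: H = RT/g = 189 × 205 / 3.721 = 10413 m.
Invert the barometric formula: z = H ln(P₀/P).
P₀/P = 6.51/3.282 = 1.9835; ln(1.9835) = 0.68486.
z = 10413 × 0.68486 = 7131.4 m.

z ≈ 7150 m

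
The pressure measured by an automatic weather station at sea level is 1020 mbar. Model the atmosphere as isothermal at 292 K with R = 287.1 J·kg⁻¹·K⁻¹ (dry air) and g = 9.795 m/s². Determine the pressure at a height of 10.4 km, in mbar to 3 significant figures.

P ≈ 303 mbar

Scale height: H = RT/g = 287.1 × 292 / 9.795 = 8558.8 m.
Barometric formula: P = P₀ exp(−z/H).
z/H = 10400/8558.8 = 1.2151; exp(−1.2151) = 0.29668.
P = 1020 × 0.29668 = 302.61 mbar.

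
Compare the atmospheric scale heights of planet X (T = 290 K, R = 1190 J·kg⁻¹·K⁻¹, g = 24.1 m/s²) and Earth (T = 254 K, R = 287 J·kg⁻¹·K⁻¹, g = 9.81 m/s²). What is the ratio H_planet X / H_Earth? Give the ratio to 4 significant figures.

H = RT/g for each body.
H_planet X = 1190 × 290 / 24.1 = 14320 m.
H_Earth = 287 × 254 / 9.81 = 7431.0 m.
H_planet X/H_Earth = 14320/7431.0 = 1.9271.

H_planet X/H_Earth ≈ 1.927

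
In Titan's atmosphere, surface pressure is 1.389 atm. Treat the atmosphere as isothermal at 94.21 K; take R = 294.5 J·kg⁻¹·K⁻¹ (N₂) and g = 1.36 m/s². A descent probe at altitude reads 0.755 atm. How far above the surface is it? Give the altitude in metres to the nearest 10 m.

z ≈ 12440 m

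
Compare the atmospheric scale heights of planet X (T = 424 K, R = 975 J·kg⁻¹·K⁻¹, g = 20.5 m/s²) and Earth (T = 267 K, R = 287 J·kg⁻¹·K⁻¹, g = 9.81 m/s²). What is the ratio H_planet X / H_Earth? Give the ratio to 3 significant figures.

H_planet X/H_Earth ≈ 2.58

H = RT/g for each body.
H_planet X = 975 × 424 / 20.5 = 20166 m.
H_Earth = 287 × 267 / 9.81 = 7811.3 m.
H_planet X/H_Earth = 20166/7811.3 = 2.5816.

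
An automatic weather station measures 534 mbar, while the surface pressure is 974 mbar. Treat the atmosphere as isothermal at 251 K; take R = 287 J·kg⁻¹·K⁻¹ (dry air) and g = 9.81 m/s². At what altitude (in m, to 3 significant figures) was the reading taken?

z ≈ 4410 m

Scale height: H = RT/g = 287 × 251 / 9.81 = 7343.2 m.
Invert the barometric formula: z = H ln(P₀/P).
P₀/P = 974/534 = 1.8240; ln(1.8240) = 0.60103.
z = 7343.2 × 0.60103 = 4413.5 m.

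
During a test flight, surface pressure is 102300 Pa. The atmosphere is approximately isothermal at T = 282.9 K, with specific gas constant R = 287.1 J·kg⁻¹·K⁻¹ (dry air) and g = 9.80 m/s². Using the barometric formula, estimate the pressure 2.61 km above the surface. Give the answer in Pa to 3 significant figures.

P ≈ 74700 Pa

Scale height: H = RT/g = 287.1 × 282.9 / 9.80 = 8287.8 m.
Barometric formula: P = P₀ exp(−z/H).
z/H = 2610.0/8287.8 = 0.31492; exp(−0.31492) = 0.72985.
P = 102300 × 0.72985 = 74664 Pa.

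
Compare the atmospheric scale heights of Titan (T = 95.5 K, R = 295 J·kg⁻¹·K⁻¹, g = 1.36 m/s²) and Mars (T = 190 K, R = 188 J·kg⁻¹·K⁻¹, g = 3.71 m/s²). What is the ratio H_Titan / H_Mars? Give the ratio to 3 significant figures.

H = RT/g for each body.
H_Titan = 295 × 95.5 / 1.36 = 20715 m.
H_Mars = 188 × 190 / 3.71 = 9628.0 m.
H_Titan/H_Mars = 20715/9628.0 = 2.1515.

H_Titan/H_Mars ≈ 2.15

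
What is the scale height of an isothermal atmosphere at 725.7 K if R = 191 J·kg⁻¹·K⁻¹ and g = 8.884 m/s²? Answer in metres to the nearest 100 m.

H ≈ 15600 m

The scale height of an isothermal atmosphere is H = RT/g.
H = 191 × 725.7 / 8.884 = 138610/8.884 = 15602 m.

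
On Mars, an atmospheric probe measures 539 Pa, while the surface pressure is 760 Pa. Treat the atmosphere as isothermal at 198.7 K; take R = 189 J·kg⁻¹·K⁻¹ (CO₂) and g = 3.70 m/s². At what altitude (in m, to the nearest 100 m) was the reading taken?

Scale height: H = RT/g = 189 × 198.7 / 3.70 = 10150 m.
Invert the barometric formula: z = H ln(P₀/P).
P₀/P = 760/539 = 1.4100; ln(1.4100) = 0.34359.
z = 10150 × 0.34359 = 3487.4 m.

z ≈ 3500 m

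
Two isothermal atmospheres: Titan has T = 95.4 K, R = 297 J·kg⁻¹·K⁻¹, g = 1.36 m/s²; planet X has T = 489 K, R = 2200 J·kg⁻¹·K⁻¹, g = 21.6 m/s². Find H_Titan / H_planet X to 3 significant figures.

H_Titan/H_planet X ≈ 0.418

H = RT/g for each body.
H_Titan = 297 × 95.4 / 1.36 = 20834 m.
H_planet X = 2200 × 489 / 21.6 = 49806 m.
H_Titan/H_planet X = 20834/49806 = 0.41830.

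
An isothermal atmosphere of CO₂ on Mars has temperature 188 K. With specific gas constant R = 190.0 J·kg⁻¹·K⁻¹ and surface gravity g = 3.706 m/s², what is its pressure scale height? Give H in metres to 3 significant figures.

The scale height of an isothermal atmosphere is H = RT/g.
H = 190.0 × 188 / 3.706 = 35720/3.706 = 9638.4 m.

H ≈ 9640 m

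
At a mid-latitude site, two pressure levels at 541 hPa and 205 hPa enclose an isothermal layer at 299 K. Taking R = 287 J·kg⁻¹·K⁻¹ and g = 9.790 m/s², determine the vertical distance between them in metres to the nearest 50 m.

Hypsometric equation: Δz = (R T̄/g) ln(P₁/P₂).
R T̄/g = 287 × 299 / 9.790 = 8765.4 m.
ln(541/205) = ln(2.6390) = 0.97040.
Δz = 8765.4 × 0.97040 = 8505.9 m.

Δz ≈ 8500 m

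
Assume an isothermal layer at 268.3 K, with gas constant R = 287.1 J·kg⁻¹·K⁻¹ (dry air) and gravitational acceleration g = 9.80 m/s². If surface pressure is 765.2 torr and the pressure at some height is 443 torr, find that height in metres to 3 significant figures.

Scale height: H = RT/g = 287.1 × 268.3 / 9.80 = 7860.1 m.
Invert the barometric formula: z = H ln(P₀/P).
P₀/P = 765.2/443 = 1.7273; ln(1.7273) = 0.54656.
z = 7860.1 × 0.54656 = 4296.0 m.

z ≈ 4300 m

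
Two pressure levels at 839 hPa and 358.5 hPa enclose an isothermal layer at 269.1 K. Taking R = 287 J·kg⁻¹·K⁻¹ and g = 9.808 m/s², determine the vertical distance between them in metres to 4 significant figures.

Δz ≈ 6695 m

Hypsometric equation: Δz = (R T̄/g) ln(P₁/P₂).
R T̄/g = 287 × 269.1 / 9.808 = 7874.4 m.
ln(839/358.5) = ln(2.3403) = 0.85028.
Δz = 7874.4 × 0.85028 = 6695.4 m.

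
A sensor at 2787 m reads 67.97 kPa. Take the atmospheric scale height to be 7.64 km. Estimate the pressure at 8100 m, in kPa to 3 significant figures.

P ≈ 33.9 kPa

Between two levels, P₂ = P₁ exp(−Δz/H) with Δz = z₂ − z₁.
Δz = 8100.0 − 2787.0 = 5313.0 m; Δz/H = 5313.0/7640.0 = 0.69542.
P₂ = 67.97 × exp(−0.69542) = 67.97 × 0.49886 = 33.908 kPa.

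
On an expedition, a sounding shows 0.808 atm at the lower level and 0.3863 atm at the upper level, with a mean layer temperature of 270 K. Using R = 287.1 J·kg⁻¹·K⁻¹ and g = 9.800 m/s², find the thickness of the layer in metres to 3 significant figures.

Hypsometric equation: Δz = (R T̄/g) ln(P₁/P₂).
R T̄/g = 287.1 × 270 / 9.800 = 7909.9 m.
ln(0.808/0.3863) = ln(2.0916) = 0.73793.
Δz = 7909.9 × 0.73793 = 5837.0 m.

Δz ≈ 5840 m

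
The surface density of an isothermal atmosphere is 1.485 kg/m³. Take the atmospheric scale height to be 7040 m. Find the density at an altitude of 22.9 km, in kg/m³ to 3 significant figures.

ρ ≈ 0.0574 kg/m³

In an isothermal atmosphere, density decays like pressure: ρ = ρ₀ exp(−z/H).
z/H = 22900/7040.0 = 3.2528; exp(−3.2528) = 0.038666.
ρ = 1.485 × 0.038666 = 0.057419 kg/m³.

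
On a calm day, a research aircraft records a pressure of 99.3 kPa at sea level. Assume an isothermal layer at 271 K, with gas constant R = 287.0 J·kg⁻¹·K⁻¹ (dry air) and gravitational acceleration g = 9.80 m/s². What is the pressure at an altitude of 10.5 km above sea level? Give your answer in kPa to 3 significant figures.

P ≈ 26.4 kPa

Scale height: H = RT/g = 287.0 × 271 / 9.80 = 7936.4 m.
Barometric formula: P = P₀ exp(−z/H).
z/H = 10500/7936.4 = 1.3230; exp(−1.3230) = 0.26634.
P = 99.3 × 0.26634 = 26.448 kPa.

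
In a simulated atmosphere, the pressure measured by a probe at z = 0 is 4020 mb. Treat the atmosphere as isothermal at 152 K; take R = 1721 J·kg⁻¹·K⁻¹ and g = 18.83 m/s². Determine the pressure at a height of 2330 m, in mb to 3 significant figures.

Scale height: H = RT/g = 1721 × 152 / 18.83 = 13892 m.
Barometric formula: P = P₀ exp(−z/H).
z/H = 2330.0/13892 = 0.16772; exp(−0.16772) = 0.84559.
P = 4020 × 0.84559 = 3399.3 mb.

P ≈ 3400 mb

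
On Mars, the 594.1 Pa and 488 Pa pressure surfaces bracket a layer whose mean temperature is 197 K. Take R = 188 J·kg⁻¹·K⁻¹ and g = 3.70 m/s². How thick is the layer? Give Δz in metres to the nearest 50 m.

Δz ≈ 1950 m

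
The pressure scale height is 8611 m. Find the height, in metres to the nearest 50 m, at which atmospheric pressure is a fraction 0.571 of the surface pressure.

Set P/P₀ = exp(−z/H) = 0.571, so z = −H ln(0.571).
−ln(0.571) = 0.56037; z = 8611.0 × 0.56037 = 4825.3 m.

z ≈ 4850 m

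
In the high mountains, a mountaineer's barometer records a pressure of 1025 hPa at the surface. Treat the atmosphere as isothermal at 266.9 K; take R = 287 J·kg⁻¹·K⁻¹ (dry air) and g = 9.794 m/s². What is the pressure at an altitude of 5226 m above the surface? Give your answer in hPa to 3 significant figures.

P ≈ 525 hPa

Scale height: H = RT/g = 287 × 266.9 / 9.794 = 7821.1 m.
Barometric formula: P = P₀ exp(−z/H).
z/H = 5226.0/7821.1 = 0.66819; exp(−0.66819) = 0.51264.
P = 1025 × 0.51264 = 525.46 hPa.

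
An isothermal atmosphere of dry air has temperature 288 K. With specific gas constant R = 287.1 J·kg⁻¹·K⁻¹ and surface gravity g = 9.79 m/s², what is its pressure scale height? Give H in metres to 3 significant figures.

H ≈ 8450 m

The scale height of an isothermal atmosphere is H = RT/g.
H = 287.1 × 288 / 9.79 = 82685/9.79 = 8445.9 m.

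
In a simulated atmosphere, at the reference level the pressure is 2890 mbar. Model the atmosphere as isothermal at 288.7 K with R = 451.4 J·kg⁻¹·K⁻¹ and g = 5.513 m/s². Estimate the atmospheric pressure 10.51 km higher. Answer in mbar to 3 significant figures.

Scale height: H = RT/g = 451.4 × 288.7 / 5.513 = 23639 m.
Barometric formula: P = P₀ exp(−z/H).
z/H = 10510/23639 = 0.44460; exp(−0.44460) = 0.64108.
P = 2890 × 0.64108 = 1852.7 mbar.

P ≈ 1850 mbar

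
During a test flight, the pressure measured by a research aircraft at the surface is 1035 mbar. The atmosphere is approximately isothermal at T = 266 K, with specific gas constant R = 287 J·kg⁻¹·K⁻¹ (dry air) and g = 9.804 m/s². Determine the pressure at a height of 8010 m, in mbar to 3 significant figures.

P ≈ 370 mbar

Scale height: H = RT/g = 287 × 266 / 9.804 = 7786.8 m.
Barometric formula: P = P₀ exp(−z/H).
z/H = 8010.0/7786.8 = 1.0287; exp(−1.0287) = 0.35747.
P = 1035 × 0.35747 = 369.98 mbar.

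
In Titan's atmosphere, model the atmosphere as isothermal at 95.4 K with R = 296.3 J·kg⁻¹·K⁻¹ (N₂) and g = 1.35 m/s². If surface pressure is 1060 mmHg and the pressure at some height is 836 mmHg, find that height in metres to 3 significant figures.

z ≈ 4970 m

Scale height: H = RT/g = 296.3 × 95.4 / 1.35 = 20939 m.
Invert the barometric formula: z = H ln(P₀/P).
P₀/P = 1060/836 = 1.2679; ln(1.2679) = 0.23736.
z = 20939 × 0.23736 = 4970.1 m.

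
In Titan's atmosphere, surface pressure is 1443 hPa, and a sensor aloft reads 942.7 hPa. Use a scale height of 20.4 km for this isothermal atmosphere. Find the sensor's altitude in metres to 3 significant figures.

Invert the barometric formula: z = H ln(P₀/P).
P₀/P = 1443/942.7 = 1.5307; ln(1.5307) = 0.42573.
z = 20400 × 0.42573 = 8684.9 m.

z ≈ 8680 m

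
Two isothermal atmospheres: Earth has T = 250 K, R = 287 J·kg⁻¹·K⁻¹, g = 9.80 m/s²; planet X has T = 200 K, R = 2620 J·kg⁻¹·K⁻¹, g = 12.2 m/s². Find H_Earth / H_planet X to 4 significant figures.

H_Earth/H_planet X ≈ 0.1705

H = RT/g for each body.
H_Earth = 287 × 250 / 9.80 = 7321.4 m.
H_planet X = 2620 × 200 / 12.2 = 42951 m.
H_Earth/H_planet X = 7321.4/42951 = 0.17046.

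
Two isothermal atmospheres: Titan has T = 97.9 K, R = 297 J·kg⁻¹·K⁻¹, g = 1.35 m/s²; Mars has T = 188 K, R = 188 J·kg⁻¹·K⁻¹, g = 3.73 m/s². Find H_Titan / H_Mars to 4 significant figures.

H = RT/g for each body.
H_Titan = 297 × 97.9 / 1.35 = 21538 m.
H_Mars = 188 × 188 / 3.73 = 9475.6 m.
H_Titan/H_Mars = 21538/9475.6 = 2.2730.

H_Titan/H_Mars ≈ 2.273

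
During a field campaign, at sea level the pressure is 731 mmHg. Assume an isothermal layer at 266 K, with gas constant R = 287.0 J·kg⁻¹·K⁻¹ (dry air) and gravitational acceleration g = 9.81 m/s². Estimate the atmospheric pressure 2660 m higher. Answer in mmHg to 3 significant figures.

P ≈ 519 mmHg

Scale height: H = RT/g = 287.0 × 266 / 9.81 = 7782.1 m.
Barometric formula: P = P₀ exp(−z/H).
z/H = 2660.0/7782.1 = 0.34181; exp(−0.34181) = 0.71048.
P = 731 × 0.71048 = 519.36 mmHg.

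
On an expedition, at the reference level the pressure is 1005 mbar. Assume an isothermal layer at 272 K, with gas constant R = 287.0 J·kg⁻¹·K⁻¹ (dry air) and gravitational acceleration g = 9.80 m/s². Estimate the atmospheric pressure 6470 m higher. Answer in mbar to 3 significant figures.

P ≈ 446 mbar

Scale height: H = RT/g = 287.0 × 272 / 9.80 = 7965.7 m.
Barometric formula: P = P₀ exp(−z/H).
z/H = 6470.0/7965.7 = 0.81223; exp(−0.81223) = 0.44387.
P = 1005 × 0.44387 = 446.09 mbar.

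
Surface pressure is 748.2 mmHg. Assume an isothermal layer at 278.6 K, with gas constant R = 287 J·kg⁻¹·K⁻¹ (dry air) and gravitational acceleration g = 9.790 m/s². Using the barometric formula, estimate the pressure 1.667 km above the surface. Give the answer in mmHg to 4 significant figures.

Scale height: H = RT/g = 287 × 278.6 / 9.790 = 8167.3 m.
Barometric formula: P = P₀ exp(−z/H).
z/H = 1667.0/8167.3 = 0.20411; exp(−0.20411) = 0.81537.
P = 748.2 × 0.81537 = 610.06 mmHg.

P ≈ 610.1 mmHg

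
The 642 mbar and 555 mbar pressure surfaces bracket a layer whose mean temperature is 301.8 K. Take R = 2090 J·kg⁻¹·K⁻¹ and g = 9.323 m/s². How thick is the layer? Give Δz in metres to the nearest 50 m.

Δz ≈ 9850 m

Hypsometric equation: Δz = (R T̄/g) ln(P₁/P₂).
R T̄/g = 2090 × 301.8 / 9.323 = 67657 m.
ln(642/555) = ln(1.1568) = 0.14566.
Δz = 67657 × 0.14566 = 9854.9 m.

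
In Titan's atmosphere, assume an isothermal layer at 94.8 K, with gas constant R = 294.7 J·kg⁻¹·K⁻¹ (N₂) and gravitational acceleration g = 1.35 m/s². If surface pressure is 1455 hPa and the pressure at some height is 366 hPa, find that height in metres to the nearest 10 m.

Scale height: H = RT/g = 294.7 × 94.8 / 1.35 = 20694 m.
Invert the barometric formula: z = H ln(P₀/P).
P₀/P = 1455/366 = 3.9754; ln(3.9754) = 1.3801.
z = 20694 × 1.3801 = 28560 m.

z ≈ 28560 m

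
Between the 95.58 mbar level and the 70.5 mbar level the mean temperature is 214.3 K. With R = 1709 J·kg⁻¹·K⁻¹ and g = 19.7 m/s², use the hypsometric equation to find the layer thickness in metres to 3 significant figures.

Hypsometric equation: Δz = (R T̄/g) ln(P₁/P₂).
R T̄/g = 1709 × 214.3 / 19.7 = 18591 m.
ln(95.58/70.5) = ln(1.3557) = 0.30432.
Δz = 18591 × 0.30432 = 5657.6 m.

Δz ≈ 5660 m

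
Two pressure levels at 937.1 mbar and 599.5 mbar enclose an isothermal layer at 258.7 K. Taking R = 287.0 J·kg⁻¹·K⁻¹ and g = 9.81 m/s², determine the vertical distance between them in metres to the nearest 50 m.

Δz ≈ 3400 m

Hypsometric equation: Δz = (R T̄/g) ln(P₁/P₂).
R T̄/g = 287.0 × 258.7 / 9.81 = 7568.5 m.
ln(937.1/599.5) = ln(1.5631) = 0.44667.
Δz = 7568.5 × 0.44667 = 3380.6 m.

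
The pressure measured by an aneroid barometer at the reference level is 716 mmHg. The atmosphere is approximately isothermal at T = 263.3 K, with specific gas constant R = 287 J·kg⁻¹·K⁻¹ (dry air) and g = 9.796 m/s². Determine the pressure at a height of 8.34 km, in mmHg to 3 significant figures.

P ≈ 243 mmHg

Scale height: H = RT/g = 287 × 263.3 / 9.796 = 7714.1 m.
Barometric formula: P = P₀ exp(−z/H).
z/H = 8340.0/7714.1 = 1.0811; exp(−1.0811) = 0.33922.
P = 716 × 0.33922 = 242.88 mmHg.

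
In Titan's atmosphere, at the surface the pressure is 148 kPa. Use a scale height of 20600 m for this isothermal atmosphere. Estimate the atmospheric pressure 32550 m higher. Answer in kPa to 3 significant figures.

P ≈ 30.5 kPa

Barometric formula: P = P₀ exp(−z/H).
z/H = 32550/20600 = 1.5801; exp(−1.5801) = 0.20595.
P = 148 × 0.20595 = 30.481 kPa.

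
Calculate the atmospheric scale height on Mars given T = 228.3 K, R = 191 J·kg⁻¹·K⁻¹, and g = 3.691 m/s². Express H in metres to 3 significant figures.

H ≈ 11800 m

The scale height of an isothermal atmosphere is H = RT/g.
H = 191 × 228.3 / 3.691 = 43605/3.691 = 11814 m.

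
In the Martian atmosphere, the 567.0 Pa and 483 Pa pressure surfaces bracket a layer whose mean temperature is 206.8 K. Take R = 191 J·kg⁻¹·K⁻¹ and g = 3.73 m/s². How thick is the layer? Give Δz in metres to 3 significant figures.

Hypsometric equation: Δz = (R T̄/g) ln(P₁/P₂).
R T̄/g = 191 × 206.8 / 3.73 = 10589 m.
ln(567.0/483) = ln(1.1739) = 0.16033.
Δz = 10589 × 0.16033 = 1697.7 m.

Δz ≈ 1700 m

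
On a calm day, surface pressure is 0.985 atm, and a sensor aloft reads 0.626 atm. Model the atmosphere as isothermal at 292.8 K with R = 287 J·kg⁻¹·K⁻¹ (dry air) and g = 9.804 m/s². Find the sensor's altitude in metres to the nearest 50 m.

z ≈ 3900 m

Scale height: H = RT/g = 287 × 292.8 / 9.804 = 8571.4 m.
Invert the barometric formula: z = H ln(P₀/P).
P₀/P = 0.985/0.626 = 1.5735; ln(1.5735) = 0.45330.
z = 8571.4 × 0.45330 = 3885.4 m.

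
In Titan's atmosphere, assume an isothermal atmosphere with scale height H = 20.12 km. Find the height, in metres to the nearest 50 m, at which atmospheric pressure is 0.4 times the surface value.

z ≈ 18450 m

Set P/P₀ = exp(−z/H) = 0.4, so z = −H ln(0.4).
−ln(0.4) = 0.91629; z = 20120 × 0.91629 = 18436 m.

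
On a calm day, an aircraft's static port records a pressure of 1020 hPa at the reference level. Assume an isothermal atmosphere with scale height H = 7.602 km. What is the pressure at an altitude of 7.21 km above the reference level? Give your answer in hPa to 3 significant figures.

P ≈ 395 hPa

Barometric formula: P = P₀ exp(−z/H).
z/H = 7210.0/7602.0 = 0.94843; exp(−0.94843) = 0.38735.
P = 1020 × 0.38735 = 395.10 hPa.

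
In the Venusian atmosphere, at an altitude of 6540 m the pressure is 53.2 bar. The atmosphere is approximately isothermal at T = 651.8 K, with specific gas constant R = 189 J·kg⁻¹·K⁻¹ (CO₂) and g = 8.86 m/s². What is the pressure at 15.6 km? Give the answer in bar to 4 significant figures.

P ≈ 27.73 bar

Scale height: H = RT/g = 189 × 651.8 / 8.86 = 13904 m.
Between two levels, P₂ = P₁ exp(−Δz/H) with Δz = z₂ − z₁.
Δz = 15600 − 6540.0 = 9060.0 m; Δz/H = 9060.0/13904 = 0.65161.
P₂ = 53.2 × exp(−0.65161) = 53.2 × 0.52121 = 27.728 bar.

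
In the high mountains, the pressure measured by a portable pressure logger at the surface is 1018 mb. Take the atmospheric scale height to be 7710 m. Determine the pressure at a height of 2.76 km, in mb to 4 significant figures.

Barometric formula: P = P₀ exp(−z/H).
z/H = 2760.0/7710.0 = 0.35798; exp(−0.35798) = 0.69909.
P = 1018 × 0.69909 = 711.67 mb.

P ≈ 711.7 mb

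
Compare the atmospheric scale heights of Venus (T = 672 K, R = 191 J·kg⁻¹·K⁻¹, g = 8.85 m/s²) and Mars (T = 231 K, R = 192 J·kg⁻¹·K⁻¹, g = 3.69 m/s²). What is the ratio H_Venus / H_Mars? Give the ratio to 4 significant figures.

H = RT/g for each body.
H_Venus = 191 × 672 / 8.85 = 14503 m.
H_Mars = 192 × 231 / 3.69 = 12020 m.
H_Venus/H_Mars = 14503/12020 = 1.2066.

H_Venus/H_Mars ≈ 1.207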